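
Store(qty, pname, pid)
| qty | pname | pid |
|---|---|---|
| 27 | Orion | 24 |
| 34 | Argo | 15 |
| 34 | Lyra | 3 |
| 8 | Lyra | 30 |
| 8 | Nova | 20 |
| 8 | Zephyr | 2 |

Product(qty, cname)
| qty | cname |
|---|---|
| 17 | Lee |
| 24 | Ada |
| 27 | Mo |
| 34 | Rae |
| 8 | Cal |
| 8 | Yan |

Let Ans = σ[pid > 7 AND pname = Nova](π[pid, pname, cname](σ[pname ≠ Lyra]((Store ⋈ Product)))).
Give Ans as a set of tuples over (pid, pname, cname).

Natural join on qty: {(27, Orion, 24, Mo), (34, Argo, 15, Rae), (34, Lyra, 3, Rae), (8, Lyra, 30, Cal), (8, Lyra, 30, Yan), (8, Nova, 20, Cal), (8, Nova, 20, Yan), (8, Zephyr, 2, Cal), (8, Zephyr, 2, Yan)}
Apply σ_{pname ≠ Lyra}; surviving tuples: {(27, Orion, 24, Mo), (34, Argo, 15, Rae), (8, Nova, 20, Cal), (8, Nova, 20, Yan), (8, Zephyr, 2, Cal), (8, Zephyr, 2, Yan)}
π[pid, pname, cname]: project onto (pid, pname, cname) → {(15, Argo, Rae), (2, Zephyr, Cal), (2, Zephyr, Yan), (20, Nova, Cal), (20, Nova, Yan), (24, Orion, Mo)}
Apply σ_{pid > 7 AND pname = Nova}; surviving tuples: {(20, Nova, Cal), (20, Nova, Yan)}

{(20, Nova, Cal), (20, Nova, Yan)}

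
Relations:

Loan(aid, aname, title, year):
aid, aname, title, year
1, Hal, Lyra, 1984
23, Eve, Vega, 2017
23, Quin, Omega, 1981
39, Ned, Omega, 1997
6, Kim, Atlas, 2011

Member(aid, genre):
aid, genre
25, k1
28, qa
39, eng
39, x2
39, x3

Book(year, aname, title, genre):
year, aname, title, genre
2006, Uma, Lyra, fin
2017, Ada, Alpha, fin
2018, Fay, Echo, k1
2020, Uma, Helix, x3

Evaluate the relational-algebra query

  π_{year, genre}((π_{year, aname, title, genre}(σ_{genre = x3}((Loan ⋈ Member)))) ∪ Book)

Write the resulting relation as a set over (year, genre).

{(1997, x3), (2006, fin), (2017, fin), (2018, k1), (2020, x3)}

Loan ⋈ Member (natural join on aid): {(39, Ned, Omega, 1997, eng), (39, Ned, Omega, 1997, x2), (39, Ned, Omega, 1997, x3)}
Selection genre = x3: {(39, Ned, Omega, 1997, x3)}
Projecting to year, aname, title, genre: {(1997, Ned, Omega, x3)}
Union: {(1997, Ned, Omega, x3)} with {(2006, Uma, Lyra, fin), (2017, Ada, Alpha, fin), (2018, Fay, Echo, k1), (2020, Uma, Helix, x3)} → {(1997, Ned, Omega, x3), (2006, Uma, Lyra, fin), (2017, Ada, Alpha, fin), (2018, Fay, Echo, k1), (2020, Uma, Helix, x3)}
Projecting to year, genre: {(1997, x3), (2006, fin), (2017, fin), (2018, k1), (2020, x3)}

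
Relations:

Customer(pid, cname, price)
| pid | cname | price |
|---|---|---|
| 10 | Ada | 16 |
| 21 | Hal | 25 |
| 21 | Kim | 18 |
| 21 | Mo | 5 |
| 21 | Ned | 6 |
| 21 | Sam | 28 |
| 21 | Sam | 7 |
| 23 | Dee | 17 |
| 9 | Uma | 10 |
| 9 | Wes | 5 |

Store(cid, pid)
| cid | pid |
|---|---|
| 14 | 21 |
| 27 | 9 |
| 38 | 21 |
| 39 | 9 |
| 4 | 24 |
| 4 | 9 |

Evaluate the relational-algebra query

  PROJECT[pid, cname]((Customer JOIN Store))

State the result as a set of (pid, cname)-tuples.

Natural join on pid: {(21, Hal, 25, 14), (21, Hal, 25, 38), (21, Kim, 18, 14), (21, Kim, 18, 38), (21, Mo, 5, 14), (21, Mo, 5, 38), (21, Ned, 6, 14), (21, Ned, 6, 38), (21, Sam, 28, 14), (21, Sam, 28, 38), (21, Sam, 7, 14), (21, Sam, 7, 38), (9, Uma, 10, 27), (9, Uma, 10, 39), (9, Uma, 10, 4), (9, Wes, 5, 27), (9, Wes, 5, 39), (9, Wes, 5, 4)}
π_{pid, cname} gives {(21, Hal), (21, Kim), (21, Mo), (21, Ned), (21, Sam), (9, Uma), (9, Wes)} (11 duplicate(s) eliminated).

{(21, Hal), (21, Kim), (21, Mo), (21, Ned), (21, Sam), (9, Uma), (9, Wes)}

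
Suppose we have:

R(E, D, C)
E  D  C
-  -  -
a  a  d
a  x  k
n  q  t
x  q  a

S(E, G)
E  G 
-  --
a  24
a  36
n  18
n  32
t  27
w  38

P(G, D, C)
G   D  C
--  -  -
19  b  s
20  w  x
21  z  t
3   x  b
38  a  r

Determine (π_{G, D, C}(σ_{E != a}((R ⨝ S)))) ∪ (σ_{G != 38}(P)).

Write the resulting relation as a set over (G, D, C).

{(18, q, t), (19, b, s), (20, w, x), (21, z, t), (3, x, b), (32, q, t)}

Joining R and S on E yields {(a, a, d, 24), (a, a, d, 36), (a, x, k, 24), (a, x, k, 36), (n, q, t, 18), (n, q, t, 32)}.
σ[E != a]: keep tuples satisfying E != a → {(n, q, t, 18), (n, q, t, 32)}
π_{G, D, C} gives {(18, q, t), (32, q, t)}.
σ[G != 38]: keep tuples satisfying G != 38 → {(19, b, s), (20, w, x), (21, z, t), (3, x, b)}
Union: {(18, q, t), (32, q, t)} with {(19, b, s), (20, w, x), (21, z, t), (3, x, b)} → {(18, q, t), (19, b, s), (20, w, x), (21, z, t), (3, x, b), (32, q, t)}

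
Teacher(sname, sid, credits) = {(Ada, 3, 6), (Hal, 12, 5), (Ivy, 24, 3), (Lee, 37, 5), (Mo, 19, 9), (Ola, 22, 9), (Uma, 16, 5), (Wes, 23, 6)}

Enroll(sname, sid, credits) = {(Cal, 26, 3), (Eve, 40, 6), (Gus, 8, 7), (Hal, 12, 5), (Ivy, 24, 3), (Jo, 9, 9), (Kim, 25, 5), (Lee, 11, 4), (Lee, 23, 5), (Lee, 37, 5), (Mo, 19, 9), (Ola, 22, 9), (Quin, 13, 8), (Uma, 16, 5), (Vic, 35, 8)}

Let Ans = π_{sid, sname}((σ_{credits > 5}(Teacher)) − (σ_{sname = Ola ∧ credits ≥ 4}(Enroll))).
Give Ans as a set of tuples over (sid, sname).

σ[credits > 5]: keep tuples satisfying credits > 5 → {(Ada, 3, 6), (Mo, 19, 9), (Ola, 22, 9), (Wes, 23, 6)}
σ[sname = Ola ∧ credits ≥ 4]: keep tuples satisfying sname = Ola ∧ credits ≥ 4 → {(Ola, 22, 9)}
Set difference of the two operands is {(Ada, 3, 6), (Mo, 19, 9), (Wes, 23, 6)}.
π_{sid, sname} gives {(19, Mo), (23, Wes), (3, Ada)}.

{(19, Mo), (23, Wes), (3, Ada)}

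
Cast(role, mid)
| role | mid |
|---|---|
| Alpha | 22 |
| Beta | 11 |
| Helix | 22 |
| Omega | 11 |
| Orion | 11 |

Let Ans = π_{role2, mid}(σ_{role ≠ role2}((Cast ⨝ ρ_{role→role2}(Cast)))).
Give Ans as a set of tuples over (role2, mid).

{(Alpha, 22), (Beta, 11), (Helix, 22), (Omega, 11), (Orion, 11)}

ρ[role→role2]: schema becomes (role2, mid); tuples unchanged.
Cast ⋈ ρ_{role→role2}(Cast) (natural join on mid): {(Alpha, 22, Alpha), (Alpha, 22, Helix), (Beta, 11, Beta), (Beta, 11, Omega), (Beta, 11, Orion), (Helix, 22, Alpha), (Helix, 22, Helix), (Omega, 11, Beta), (Omega, 11, Omega), (Omega, 11, Orion), (Orion, 11, Beta), (Orion, 11, Omega), (Orion, 11, Orion)}
Apply σ_{role ≠ role2}; surviving tuples: {(Alpha, 22, Helix), (Beta, 11, Omega), (Beta, 11, Orion), (Helix, 22, Alpha), (Omega, 11, Beta), (Omega, 11, Orion), (Orion, 11, Beta), (Orion, 11, Omega)}
Projecting to role2, mid (3 duplicate(s) eliminated): {(Alpha, 22), (Beta, 11), (Helix, 22), (Omega, 11), (Orion, 11)}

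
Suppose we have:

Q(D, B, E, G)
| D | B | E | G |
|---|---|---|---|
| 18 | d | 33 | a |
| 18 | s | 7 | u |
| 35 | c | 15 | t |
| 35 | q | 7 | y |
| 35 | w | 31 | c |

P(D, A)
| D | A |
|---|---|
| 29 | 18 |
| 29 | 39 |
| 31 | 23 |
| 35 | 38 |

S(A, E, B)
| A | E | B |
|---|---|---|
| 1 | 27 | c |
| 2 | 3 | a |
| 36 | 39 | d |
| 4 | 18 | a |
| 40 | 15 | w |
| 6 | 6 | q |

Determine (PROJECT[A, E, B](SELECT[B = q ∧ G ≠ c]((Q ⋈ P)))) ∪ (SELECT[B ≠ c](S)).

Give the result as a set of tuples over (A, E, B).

Q ⋈ P (natural join on D): {(35, c, 15, t, 38), (35, q, 7, y, 38), (35, w, 31, c, 38)}
σ[B = q ∧ G ≠ c]: keep tuples satisfying B = q ∧ G ≠ c → {(35, q, 7, y, 38)}
Keep only column(s) A, E, B: {(38, 7, q)}
σ[B ≠ c]: keep tuples satisfying B ≠ c → {(2, 3, a), (36, 39, d), (4, 18, a), (40, 15, w), (6, 6, q)}
Union: {(38, 7, q)} with {(2, 3, a), (36, 39, d), (4, 18, a), (40, 15, w), (6, 6, q)} → {(2, 3, a), (36, 39, d), (38, 7, q), (4, 18, a), (40, 15, w), (6, 6, q)}

{(2, 3, a), (36, 39, d), (38, 7, q), (4, 18, a), (40, 15, w), (6, 6, q)}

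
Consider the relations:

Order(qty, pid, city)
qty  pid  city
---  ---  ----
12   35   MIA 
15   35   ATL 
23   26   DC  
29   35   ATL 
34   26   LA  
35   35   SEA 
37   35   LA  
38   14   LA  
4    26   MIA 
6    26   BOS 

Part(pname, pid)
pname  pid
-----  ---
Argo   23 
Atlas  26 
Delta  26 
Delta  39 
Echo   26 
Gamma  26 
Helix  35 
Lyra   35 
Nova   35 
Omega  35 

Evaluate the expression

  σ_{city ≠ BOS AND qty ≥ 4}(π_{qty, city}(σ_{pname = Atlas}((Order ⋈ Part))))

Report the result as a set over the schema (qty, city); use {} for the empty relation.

Natural join on pid: {(12, 35, MIA, Helix), (12, 35, MIA, Lyra), (12, 35, MIA, Nova), (12, 35, MIA, Omega), (15, 35, ATL, Helix), (15, 35, ATL, Lyra), (15, 35, ATL, Nova), (15, 35, ATL, Omega), (23, 26, DC, Atlas), (23, 26, DC, Delta), (23, 26, DC, Echo), (23, 26, DC, Gamma), (29, 35, ATL, Helix), (29, 35, ATL, Lyra), (29, 35, ATL, Nova), (29, 35, ATL, Omega), (34, 26, LA, Atlas), (34, 26, LA, Delta), (34, 26, LA, Echo), (34, 26, LA, Gamma), (35, 35, SEA, Helix), (35, 35, SEA, Lyra), (35, 35, SEA, Nova), (35, 35, SEA, Omega), (37, 35, LA, Helix), (37, 35, LA, Lyra), (37, 35, LA, Nova), (37, 35, LA, Omega), (4, 26, MIA, Atlas), (4, 26, MIA, Delta), (4, 26, MIA, Echo), (4, 26, MIA, Gamma), (6, 26, BOS, Atlas), (6, 26, BOS, Delta), (6, 26, BOS, Echo), (6, 26, BOS, Gamma)}
Apply σ_{pname = Atlas}; surviving tuples: {(23, 26, DC, Atlas), (34, 26, LA, Atlas), (4, 26, MIA, Atlas), (6, 26, BOS, Atlas)}
π_{qty, city} gives {(23, DC), (34, LA), (4, MIA), (6, BOS)}.
Apply σ_{city ≠ BOS AND qty ≥ 4}; surviving tuples: {(23, DC), (34, LA), (4, MIA)}

{(23, DC), (34, LA), (4, MIA)}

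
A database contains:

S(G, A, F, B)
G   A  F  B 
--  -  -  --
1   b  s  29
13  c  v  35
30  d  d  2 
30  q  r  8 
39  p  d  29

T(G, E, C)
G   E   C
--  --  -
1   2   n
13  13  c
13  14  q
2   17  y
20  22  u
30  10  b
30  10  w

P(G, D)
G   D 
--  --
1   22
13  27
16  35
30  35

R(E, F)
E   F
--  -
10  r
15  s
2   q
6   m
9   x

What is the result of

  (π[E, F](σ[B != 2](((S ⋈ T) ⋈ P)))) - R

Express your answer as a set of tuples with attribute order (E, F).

{(13, v), (14, v), (2, s)}

S ⋈ T (natural join on G): {(1, b, s, 29, 2, n), (13, c, v, 35, 13, c), (13, c, v, 35, 14, q), (30, d, d, 2, 10, b), (30, d, d, 2, 10, w), (30, q, r, 8, 10, b), (30, q, r, 8, 10, w)}
(S ⋈ T) ⋈ P (natural join on G): {(1, b, s, 29, 2, n, 22), (13, c, v, 35, 13, c, 27), (13, c, v, 35, 14, q, 27), (30, d, d, 2, 10, b, 35), (30, d, d, 2, 10, w, 35), (30, q, r, 8, 10, b, 35), (30, q, r, 8, 10, w, 35)}
Filtering on B != 2 leaves {(1, b, s, 29, 2, n, 22), (13, c, v, 35, 13, c, 27), (13, c, v, 35, 14, q, 27), (30, q, r, 8, 10, b, 35), (30, q, r, 8, 10, w, 35)}.
Projecting to E, F (1 duplicate(s) eliminated): {(10, r), (13, v), (14, v), (2, s)}
Taking the difference: {(13, v), (14, v), (2, s)}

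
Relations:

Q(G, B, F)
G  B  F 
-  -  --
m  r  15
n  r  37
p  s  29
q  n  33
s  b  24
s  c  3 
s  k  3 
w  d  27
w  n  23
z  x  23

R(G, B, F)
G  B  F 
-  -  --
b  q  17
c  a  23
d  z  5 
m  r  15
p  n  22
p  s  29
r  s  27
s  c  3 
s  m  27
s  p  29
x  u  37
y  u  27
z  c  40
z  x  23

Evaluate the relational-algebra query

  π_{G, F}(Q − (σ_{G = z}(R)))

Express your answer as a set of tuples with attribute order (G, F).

{(m, 15), (n, 37), (p, 29), (q, 33), (s, 24), (s, 3), (w, 23), (w, 27)}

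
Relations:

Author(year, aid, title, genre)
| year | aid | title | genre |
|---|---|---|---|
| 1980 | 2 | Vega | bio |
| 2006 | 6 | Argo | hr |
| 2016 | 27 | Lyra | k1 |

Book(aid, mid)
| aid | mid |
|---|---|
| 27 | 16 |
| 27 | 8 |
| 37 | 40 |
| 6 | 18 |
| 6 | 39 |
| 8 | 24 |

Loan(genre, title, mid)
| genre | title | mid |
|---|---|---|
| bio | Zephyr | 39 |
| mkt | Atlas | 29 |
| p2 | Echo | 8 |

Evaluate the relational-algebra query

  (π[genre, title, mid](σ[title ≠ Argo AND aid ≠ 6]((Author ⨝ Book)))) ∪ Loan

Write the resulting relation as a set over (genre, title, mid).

{(bio, Zephyr, 39), (k1, Lyra, 16), (k1, Lyra, 8), (mkt, Atlas, 29), (p2, Echo, 8)}

Author ⋈ Book (natural join on aid): {(2006, 6, Argo, hr, 18), (2006, 6, Argo, hr, 39), (2016, 27, Lyra, k1, 16), (2016, 27, Lyra, k1, 8)}
σ[title ≠ Argo AND aid ≠ 6]: keep tuples satisfying title ≠ Argo AND aid ≠ 6 → {(2016, 27, Lyra, k1, 16), (2016, 27, Lyra, k1, 8)}
Projecting to genre, title, mid: {(k1, Lyra, 16), (k1, Lyra, 8)}
Taking the union: {(bio, Zephyr, 39), (k1, Lyra, 16), (k1, Lyra, 8), (mkt, Atlas, 29), (p2, Echo, 8)}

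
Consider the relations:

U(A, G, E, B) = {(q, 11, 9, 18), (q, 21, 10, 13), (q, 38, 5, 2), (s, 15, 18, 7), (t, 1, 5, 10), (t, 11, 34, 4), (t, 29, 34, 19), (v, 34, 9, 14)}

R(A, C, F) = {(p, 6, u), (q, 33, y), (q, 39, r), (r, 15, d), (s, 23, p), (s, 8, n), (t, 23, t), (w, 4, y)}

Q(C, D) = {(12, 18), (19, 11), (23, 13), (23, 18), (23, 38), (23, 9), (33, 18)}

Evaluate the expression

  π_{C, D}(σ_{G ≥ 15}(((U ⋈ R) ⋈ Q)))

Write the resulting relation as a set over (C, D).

U ⋈ R (natural join on A): {(q, 11, 9, 18, 33, y), (q, 11, 9, 18, 39, r), (q, 21, 10, 13, 33, y), (q, 21, 10, 13, 39, r), (q, 38, 5, 2, 33, y), (q, 38, 5, 2, 39, r), (s, 15, 18, 7, 23, p), (s, 15, 18, 7, 8, n), (t, 1, 5, 10, 23, t), (t, 11, 34, 4, 23, t), (t, 29, 34, 19, 23, t)}
(U ⋈ R) ⋈ Q (natural join on C): {(q, 11, 9, 18, 33, y, 18), (q, 21, 10, 13, 33, y, 18), (q, 38, 5, 2, 33, y, 18), (s, 15, 18, 7, 23, p, 13), (s, 15, 18, 7, 23, p, 18), (s, 15, 18, 7, 23, p, 38), (s, 15, 18, 7, 23, p, 9), (t, 1, 5, 10, 23, t, 13), (t, 1, 5, 10, 23, t, 18), (t, 1, 5, 10, 23, t, 38), (t, 1, 5, 10, 23, t, 9), (t, 11, 34, 4, 23, t, 13), (t, 11, 34, 4, 23, t, 18), (t, 11, 34, 4, 23, t, 38), (t, 11, 34, 4, 23, t, 9), (t, 29, 34, 19, 23, t, 13), (t, 29, 34, 19, 23, t, 18), (t, 29, 34, 19, 23, t, 38), (t, 29, 34, 19, 23, t, 9)}
σ[G ≥ 15]: keep tuples satisfying G ≥ 15 → {(q, 21, 10, 13, 33, y, 18), (q, 38, 5, 2, 33, y, 18), (s, 15, 18, 7, 23, p, 13), (s, 15, 18, 7, 23, p, 18), (s, 15, 18, 7, 23, p, 38), (s, 15, 18, 7, 23, p, 9), (t, 29, 34, 19, 23, t, 13), (t, 29, 34, 19, 23, t, 18), (t, 29, 34, 19, 23, t, 38), (t, 29, 34, 19, 23, t, 9)}
π_{C, D} gives {(23, 13), (23, 18), (23, 38), (23, 9), (33, 18)} (5 duplicate(s) eliminated).

{(23, 13), (23, 18), (23, 38), (23, 9), (33, 18)}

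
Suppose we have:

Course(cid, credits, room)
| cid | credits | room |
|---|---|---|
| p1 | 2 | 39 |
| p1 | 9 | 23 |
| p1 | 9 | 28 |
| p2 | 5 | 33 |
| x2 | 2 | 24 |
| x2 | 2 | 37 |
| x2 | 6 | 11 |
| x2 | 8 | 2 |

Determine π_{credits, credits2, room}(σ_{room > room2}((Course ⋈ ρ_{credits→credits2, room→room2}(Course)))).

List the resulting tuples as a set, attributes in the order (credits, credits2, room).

ρ[credits→credits2, room→room2]: schema becomes (cid, credits2, room2); tuples unchanged.
Natural join on cid: {(p1, 2, 39, 2, 39), (p1, 2, 39, 9, 23), (p1, 2, 39, 9, 28), (p1, 9, 23, 2, 39), (p1, 9, 23, 9, 23), (p1, 9, 23, 9, 28), (p1, 9, 28, 2, 39), (p1, 9, 28, 9, 23), (p1, 9, 28, 9, 28), (p2, 5, 33, 5, 33), (x2, 2, 24, 2, 24), (x2, 2, 24, 2, 37), (x2, 2, 24, 6, 11), (x2, 2, 24, 8, 2), (x2, 2, 37, 2, 24), (x2, 2, 37, 2, 37), (x2, 2, 37, 6, 11), (x2, 2, 37, 8, 2), (x2, 6, 11, 2, 24), (x2, 6, 11, 2, 37), (x2, 6, 11, 6, 11), (x2, 6, 11, 8, 2), (x2, 8, 2, 2, 24), (x2, 8, 2, 2, 37), (x2, 8, 2, 6, 11), (x2, 8, 2, 8, 2)}
Selection room > room2: {(p1, 2, 39, 9, 23), (p1, 2, 39, 9, 28), (p1, 9, 28, 9, 23), (x2, 2, 24, 6, 11), (x2, 2, 24, 8, 2), (x2, 2, 37, 2, 24), (x2, 2, 37, 6, 11), (x2, 2, 37, 8, 2), (x2, 6, 11, 8, 2)}
Projecting to credits, credits2, room (1 duplicate(s) eliminated): {(2, 2, 37), (2, 6, 24), (2, 6, 37), (2, 8, 24), (2, 8, 37), (2, 9, 39), (6, 8, 11), (9, 9, 28)}

{(2, 2, 37), (2, 6, 24), (2, 6, 37), (2, 8, 24), (2, 8, 37), (2, 9, 39), (6, 8, 11), (9, 9, 28)}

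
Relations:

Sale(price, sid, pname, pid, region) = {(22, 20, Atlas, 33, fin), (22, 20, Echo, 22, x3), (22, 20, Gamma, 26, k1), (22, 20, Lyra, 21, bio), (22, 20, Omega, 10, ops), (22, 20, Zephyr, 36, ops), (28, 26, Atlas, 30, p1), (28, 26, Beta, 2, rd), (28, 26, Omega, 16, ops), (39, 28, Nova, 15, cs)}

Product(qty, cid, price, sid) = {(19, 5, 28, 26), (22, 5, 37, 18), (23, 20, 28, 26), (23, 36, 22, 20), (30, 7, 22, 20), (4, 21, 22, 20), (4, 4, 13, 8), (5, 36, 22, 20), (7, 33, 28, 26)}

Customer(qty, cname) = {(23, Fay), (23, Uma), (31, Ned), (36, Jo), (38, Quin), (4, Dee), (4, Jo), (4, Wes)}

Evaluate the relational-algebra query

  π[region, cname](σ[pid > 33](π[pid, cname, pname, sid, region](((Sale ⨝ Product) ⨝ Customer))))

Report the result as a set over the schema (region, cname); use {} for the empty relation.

{(ops, Dee), (ops, Fay), (ops, Jo), (ops, Uma), (ops, Wes)}

Sale ⋈ Product (natural join on price, sid): {(22, 20, Atlas, 33, fin, 23, 36), (22, 20, Atlas, 33, fin, 30, 7), (22, 20, Atlas, 33, fin, 4, 21), (22, 20, Atlas, 33, fin, 5, 36), (22, 20, Echo, 22, x3, 23, 36), (22, 20, Echo, 22, x3, 30, 7), (22, 20, Echo, 22, x3, 4, 21), (22, 20, Echo, 22, x3, 5, 36), (22, 20, Gamma, 26, k1, 23, 36), (22, 20, Gamma, 26, k1, 30, 7), (22, 20, Gamma, 26, k1, 4, 21), (22, 20, Gamma, 26, k1, 5, 36), (22, 20, Lyra, 21, bio, 23, 36), (22, 20, Lyra, 21, bio, 30, 7), (22, 20, Lyra, 21, bio, 4, 21), (22, 20, Lyra, 21, bio, 5, 36), (22, 20, Omega, 10, ops, 23, 36), (22, 20, Omega, 10, ops, 30, 7), (22, 20, Omega, 10, ops, 4, 21), (22, 20, Omega, 10, ops, 5, 36), (22, 20, Zephyr, 36, ops, 23, 36), (22, 20, Zephyr, 36, ops, 30, 7), (22, 20, Zephyr, 36, ops, 4, 21), (22, 20, Zephyr, 36, ops, 5, 36), (28, 26, Atlas, 30, p1, 19, 5), (28, 26, Atlas, 30, p1, 23, 20), (28, 26, Atlas, 30, p1, 7, 33), (28, 26, Beta, 2, rd, 19, 5), (28, 26, Beta, 2, rd, 23, 20), (28, 26, Beta, 2, rd, 7, 33), (28, 26, Omega, 16, ops, 19, 5), (28, 26, Omega, 16, ops, 23, 20), (28, 26, Omega, 16, ops, 7, 33)}
(Sale ⨝ Product) ⋈ Customer (natural join on qty): {(22, 20, Atlas, 33, fin, 23, 36, Fay), (22, 20, Atlas, 33, fin, 23, 36, Uma), (22, 20, Atlas, 33, fin, 4, 21, Dee), (22, 20, Atlas, 33, fin, 4, 21, Jo), (22, 20, Atlas, 33, fin, 4, 21, Wes), (22, 20, Echo, 22, x3, 23, 36, Fay), (22, 20, Echo, 22, x3, 23, 36, Uma), (22, 20, Echo, 22, x3, 4, 21, Dee), (22, 20, Echo, 22, x3, 4, 21, Jo), (22, 20, Echo, 22, x3, 4, 21, Wes), (22, 20, Gamma, 26, k1, 23, 36, Fay), (22, 20, Gamma, 26, k1, 23, 36, Uma), (22, 20, Gamma, 26, k1, 4, 21, Dee), (22, 20, Gamma, 26, k1, 4, 21, Jo), (22, 20, Gamma, 26, k1, 4, 21, Wes), (22, 20, Lyra, 21, bio, 23, 36, Fay), (22, 20, Lyra, 21, bio, 23, 36, Uma), (22, 20, Lyra, 21, bio, 4, 21, Dee), (22, 20, Lyra, 21, bio, 4, 21, Jo), (22, 20, Lyra, 21, bio, 4, 21, Wes), (22, 20, Omega, 10, ops, 23, 36, Fay), (22, 20, Omega, 10, ops, 23, 36, Uma), (22, 20, Omega, 10, ops, 4, 21, Dee), (22, 20, Omega, 10, ops, 4, 21, Jo), (22, 20, Omega, 10, ops, 4, 21, Wes), (22, 20, Zephyr, 36, ops, 23, 36, Fay), (22, 20, Zephyr, 36, ops, 23, 36, Uma), (22, 20, Zephyr, 36, ops, 4, 21, Dee), (22, 20, Zephyr, 36, ops, 4, 21, Jo), (22, 20, Zephyr, 36, ops, 4, 21, Wes), (28, 26, Atlas, 30, p1, 23, 20, Fay), (28, 26, Atlas, 30, p1, 23, 20, Uma), (28, 26, Beta, 2, rd, 23, 20, Fay), (28, 26, Beta, 2, rd, 23, 20, Uma), (28, 26, Omega, 16, ops, 23, 20, Fay), (28, 26, Omega, 16, ops, 23, 20, Uma)}
Keep only column(s) pid, cname, pname, sid, region: {(10, Dee, Omega, 20, ops), (10, Fay, Omega, 20, ops), (10, Jo, Omega, 20, ops), (10, Uma, Omega, 20, ops), (10, Wes, Omega, 20, ops), (16, Fay, Omega, 26, ops), (16, Uma, Omega, 26, ops), (2, Fay, Beta, 26, rd), (2, Uma, Beta, 26, rd), (21, Dee, Lyra, 20, bio), (21, Fay, Lyra, 20, bio), (21, Jo, Lyra, 20, bio), (21, Uma, Lyra, 20, bio), (21, Wes, Lyra, 20, bio), (22, Dee, Echo, 20, x3), (22, Fay, Echo, 20, x3), (22, Jo, Echo, 20, x3), (22, Uma, Echo, 20, x3), (22, Wes, Echo, 20, x3), (26, Dee, Gamma, 20, k1), (26, Fay, Gamma, 20, k1), (26, Jo, Gamma, 20, k1), (26, Uma, Gamma, 20, k1), (26, Wes, Gamma, 20, k1), (30, Fay, Atlas, 26, p1), (30, Uma, Atlas, 26, p1), (33, Dee, Atlas, 20, fin), (33, Fay, Atlas, 20, fin), (33, Jo, Atlas, 20, fin), (33, Uma, Atlas, 20, fin), (33, Wes, Atlas, 20, fin), (36, Dee, Zephyr, 20, ops), (36, Fay, Zephyr, 20, ops), (36, Jo, Zephyr, 20, ops), (36, Uma, Zephyr, 20, ops), (36, Wes, Zephyr, 20, ops)}
Apply σ_{pid > 33}; surviving tuples: {(36, Dee, Zephyr, 20, ops), (36, Fay, Zephyr, 20, ops), (36, Jo, Zephyr, 20, ops), (36, Uma, Zephyr, 20, ops), (36, Wes, Zephyr, 20, ops)}
Keep only column(s) region, cname: {(ops, Dee), (ops, Fay), (ops, Jo), (ops, Uma), (ops, Wes)}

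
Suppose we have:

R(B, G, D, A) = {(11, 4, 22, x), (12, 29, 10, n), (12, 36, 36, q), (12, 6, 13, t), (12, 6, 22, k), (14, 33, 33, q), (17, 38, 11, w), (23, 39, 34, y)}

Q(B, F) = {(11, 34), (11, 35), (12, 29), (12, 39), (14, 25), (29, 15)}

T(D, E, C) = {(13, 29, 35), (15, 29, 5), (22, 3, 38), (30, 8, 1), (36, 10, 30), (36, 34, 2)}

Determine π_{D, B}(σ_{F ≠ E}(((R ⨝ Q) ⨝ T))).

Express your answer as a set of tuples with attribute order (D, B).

{(13, 12), (22, 11), (22, 12), (36, 12)}

Natural join on B: {(11, 4, 22, x, 34), (11, 4, 22, x, 35), (12, 29, 10, n, 29), (12, 29, 10, n, 39), (12, 36, 36, q, 29), (12, 36, 36, q, 39), (12, 6, 13, t, 29), (12, 6, 13, t, 39), (12, 6, 22, k, 29), (12, 6, 22, k, 39), (14, 33, 33, q, 25)}
Natural join on D: {(11, 4, 22, x, 34, 3, 38), (11, 4, 22, x, 35, 3, 38), (12, 36, 36, q, 29, 10, 30), (12, 36, 36, q, 29, 34, 2), (12, 36, 36, q, 39, 10, 30), (12, 36, 36, q, 39, 34, 2), (12, 6, 13, t, 29, 29, 35), (12, 6, 13, t, 39, 29, 35), (12, 6, 22, k, 29, 3, 38), (12, 6, 22, k, 39, 3, 38)}
Selection F ≠ E: {(11, 4, 22, x, 34, 3, 38), (11, 4, 22, x, 35, 3, 38), (12, 36, 36, q, 29, 10, 30), (12, 36, 36, q, 29, 34, 2), (12, 36, 36, q, 39, 10, 30), (12, 36, 36, q, 39, 34, 2), (12, 6, 13, t, 39, 29, 35), (12, 6, 22, k, 29, 3, 38), (12, 6, 22, k, 39, 3, 38)}
Keep only column(s) D, B (5 duplicate(s) eliminated): {(13, 12), (22, 11), (22, 12), (36, 12)}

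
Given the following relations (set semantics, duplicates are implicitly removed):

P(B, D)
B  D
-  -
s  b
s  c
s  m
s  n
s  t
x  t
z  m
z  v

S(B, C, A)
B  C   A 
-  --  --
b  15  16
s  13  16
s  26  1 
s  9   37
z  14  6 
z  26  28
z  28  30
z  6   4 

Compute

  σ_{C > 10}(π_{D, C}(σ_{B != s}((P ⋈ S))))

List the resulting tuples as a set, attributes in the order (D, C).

Joining P and S on B yields {(s, b, 13, 16), (s, b, 26, 1), (s, b, 9, 37), (s, c, 13, 16), (s, c, 26, 1), (s, c, 9, 37), (s, m, 13, 16), (s, m, 26, 1), (s, m, 9, 37), (s, n, 13, 16), (s, n, 26, 1), (s, n, 9, 37), (s, t, 13, 16), (s, t, 26, 1), (s, t, 9, 37), (z, m, 14, 6), (z, m, 26, 28), (z, m, 28, 30), (z, m, 6, 4), (z, v, 14, 6), (z, v, 26, 28), (z, v, 28, 30), (z, v, 6, 4)}.
Filtering on B != s leaves {(z, m, 14, 6), (z, m, 26, 28), (z, m, 28, 30), (z, m, 6, 4), (z, v, 14, 6), (z, v, 26, 28), (z, v, 28, 30), (z, v, 6, 4)}.
Projecting to D, C: {(m, 14), (m, 26), (m, 28), (m, 6), (v, 14), (v, 26), (v, 28), (v, 6)}
Filtering on C > 10 leaves {(m, 14), (m, 26), (m, 28), (v, 14), (v, 26), (v, 28)}.

{(m, 14), (m, 26), (m, 28), (v, 14), (v, 26), (v, 28)}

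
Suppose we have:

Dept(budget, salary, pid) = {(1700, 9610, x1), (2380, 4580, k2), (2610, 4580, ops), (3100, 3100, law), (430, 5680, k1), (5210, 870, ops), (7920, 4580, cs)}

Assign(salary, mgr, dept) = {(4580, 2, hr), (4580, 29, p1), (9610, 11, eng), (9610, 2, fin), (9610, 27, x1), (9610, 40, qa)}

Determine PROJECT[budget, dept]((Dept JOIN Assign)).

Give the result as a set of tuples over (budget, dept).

Dept ⋈ Assign (natural join on salary): {(1700, 9610, x1, 11, eng), (1700, 9610, x1, 2, fin), (1700, 9610, x1, 27, x1), (1700, 9610, x1, 40, qa), (2380, 4580, k2, 2, hr), (2380, 4580, k2, 29, p1), (2610, 4580, ops, 2, hr), (2610, 4580, ops, 29, p1), (7920, 4580, cs, 2, hr), (7920, 4580, cs, 29, p1)}
Projecting to budget, dept: {(1700, eng), (1700, fin), (1700, qa), (1700, x1), (2380, hr), (2380, p1), (2610, hr), (2610, p1), (7920, hr), (7920, p1)}

{(1700, eng), (1700, fin), (1700, qa), (1700, x1), (2380, hr), (2380, p1), (2610, hr), (2610, p1), (7920, hr), (7920, p1)}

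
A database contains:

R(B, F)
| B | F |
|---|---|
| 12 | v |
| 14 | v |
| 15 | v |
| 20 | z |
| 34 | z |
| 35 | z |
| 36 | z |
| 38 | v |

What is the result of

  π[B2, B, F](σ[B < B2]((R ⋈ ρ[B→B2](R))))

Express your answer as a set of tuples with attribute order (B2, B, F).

{(14, 12, v), (15, 12, v), (15, 14, v), (34, 20, z), (35, 20, z), (35, 34, z), (36, 20, z), (36, 34, z), (36, 35, z), (38, 12, v), (38, 14, v), (38, 15, v)}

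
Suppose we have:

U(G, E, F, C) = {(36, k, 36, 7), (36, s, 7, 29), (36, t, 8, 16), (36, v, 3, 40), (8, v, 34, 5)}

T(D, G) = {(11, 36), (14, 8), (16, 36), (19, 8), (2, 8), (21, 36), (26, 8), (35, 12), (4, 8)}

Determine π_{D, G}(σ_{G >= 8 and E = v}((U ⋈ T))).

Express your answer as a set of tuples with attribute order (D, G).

Joining U and T on G yields {(36, k, 36, 7, 11), (36, k, 36, 7, 16), (36, k, 36, 7, 21), (36, s, 7, 29, 11), (36, s, 7, 29, 16), (36, s, 7, 29, 21), (36, t, 8, 16, 11), (36, t, 8, 16, 16), (36, t, 8, 16, 21), (36, v, 3, 40, 11), (36, v, 3, 40, 16), (36, v, 3, 40, 21), (8, v, 34, 5, 14), (8, v, 34, 5, 19), (8, v, 34, 5, 2), (8, v, 34, 5, 26), (8, v, 34, 5, 4)}.
Selection G >= 8 and E = v: {(36, v, 3, 40, 11), (36, v, 3, 40, 16), (36, v, 3, 40, 21), (8, v, 34, 5, 14), (8, v, 34, 5, 19), (8, v, 34, 5, 2), (8, v, 34, 5, 26), (8, v, 34, 5, 4)}
Keep only column(s) D, G: {(11, 36), (14, 8), (16, 36), (19, 8), (2, 8), (21, 36), (26, 8), (4, 8)}

{(11, 36), (14, 8), (16, 36), (19, 8), (2, 8), (21, 36), (26, 8), (4, 8)}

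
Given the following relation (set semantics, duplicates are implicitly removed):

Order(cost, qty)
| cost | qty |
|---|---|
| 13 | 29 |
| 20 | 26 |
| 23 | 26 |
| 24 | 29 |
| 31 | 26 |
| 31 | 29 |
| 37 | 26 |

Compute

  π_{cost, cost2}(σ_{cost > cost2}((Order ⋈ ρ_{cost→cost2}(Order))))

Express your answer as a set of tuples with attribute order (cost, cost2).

ρ[cost→cost2]: schema becomes (cost2, qty); tuples unchanged.
Order ⋈ ρ_{cost→cost2}(Order) (natural join on qty): {(13, 29, 13), (13, 29, 24), (13, 29, 31), (20, 26, 20), (20, 26, 23), (20, 26, 31), (20, 26, 37), (23, 26, 20), (23, 26, 23), (23, 26, 31), (23, 26, 37), (24, 29, 13), (24, 29, 24), (24, 29, 31), (31, 26, 20), (31, 26, 23), (31, 26, 31), (31, 26, 37), (31, 29, 13), (31, 29, 24), (31, 29, 31), (37, 26, 20), (37, 26, 23), (37, 26, 31), (37, 26, 37)}
σ[cost > cost2]: keep tuples satisfying cost > cost2 → {(23, 26, 20), (24, 29, 13), (31, 26, 20), (31, 26, 23), (31, 29, 13), (31, 29, 24), (37, 26, 20), (37, 26, 23), (37, 26, 31)}
π[cost, cost2]: project onto (cost, cost2) → {(23, 20), (24, 13), (31, 13), (31, 20), (31, 23), (31, 24), (37, 20), (37, 23), (37, 31)}

{(23, 20), (24, 13), (31, 13), (31, 20), (31, 23), (31, 24), (37, 20), (37, 23), (37, 31)}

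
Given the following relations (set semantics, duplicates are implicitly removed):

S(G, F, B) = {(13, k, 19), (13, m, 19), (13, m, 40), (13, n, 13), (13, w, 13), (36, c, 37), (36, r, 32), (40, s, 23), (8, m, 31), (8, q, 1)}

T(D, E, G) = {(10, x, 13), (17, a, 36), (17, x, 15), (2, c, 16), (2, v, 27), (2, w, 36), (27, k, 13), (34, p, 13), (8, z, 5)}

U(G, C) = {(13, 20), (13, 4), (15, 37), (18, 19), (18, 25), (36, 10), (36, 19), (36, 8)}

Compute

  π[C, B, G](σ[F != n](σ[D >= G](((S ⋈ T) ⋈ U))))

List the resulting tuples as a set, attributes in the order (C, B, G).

Natural join on G: {(13, k, 19, 10, x), (13, k, 19, 27, k), (13, k, 19, 34, p), (13, m, 19, 10, x), (13, m, 19, 27, k), (13, m, 19, 34, p), (13, m, 40, 10, x), (13, m, 40, 27, k), (13, m, 40, 34, p), (13, n, 13, 10, x), (13, n, 13, 27, k), (13, n, 13, 34, p), (13, w, 13, 10, x), (13, w, 13, 27, k), (13, w, 13, 34, p), (36, c, 37, 17, a), (36, c, 37, 2, w), (36, r, 32, 17, a), (36, r, 32, 2, w)}
Natural join on G: {(13, k, 19, 10, x, 20), (13, k, 19, 10, x, 4), (13, k, 19, 27, k, 20), (13, k, 19, 27, k, 4), (13, k, 19, 34, p, 20), (13, k, 19, 34, p, 4), (13, m, 19, 10, x, 20), (13, m, 19, 10, x, 4), (13, m, 19, 27, k, 20), (13, m, 19, 27, k, 4), (13, m, 19, 34, p, 20), (13, m, 19, 34, p, 4), (13, m, 40, 10, x, 20), (13, m, 40, 10, x, 4), (13, m, 40, 27, k, 20), (13, m, 40, 27, k, 4), (13, m, 40, 34, p, 20), (13, m, 40, 34, p, 4), (13, n, 13, 10, x, 20), (13, n, 13, 10, x, 4), (13, n, 13, 27, k, 20), (13, n, 13, 27, k, 4), (13, n, 13, 34, p, 20), (13, n, 13, 34, p, 4), (13, w, 13, 10, x, 20), (13, w, 13, 10, x, 4), (13, w, 13, 27, k, 20), (13, w, 13, 27, k, 4), (13, w, 13, 34, p, 20), (13, w, 13, 34, p, 4), (36, c, 37, 17, a, 10), (36, c, 37, 17, a, 19), (36, c, 37, 17, a, 8), (36, c, 37, 2, w, 10), (36, c, 37, 2, w, 19), (36, c, 37, 2, w, 8), (36, r, 32, 17, a, 10), (36, r, 32, 17, a, 19), (36, r, 32, 17, a, 8), (36, r, 32, 2, w, 10), (36, r, 32, 2, w, 19), (36, r, 32, 2, w, 8)}
σ[D >= G]: keep tuples satisfying D >= G → {(13, k, 19, 27, k, 20), (13, k, 19, 27, k, 4), (13, k, 19, 34, p, 20), (13, k, 19, 34, p, 4), (13, m, 19, 27, k, 20), (13, m, 19, 27, k, 4), (13, m, 19, 34, p, 20), (13, m, 19, 34, p, 4), (13, m, 40, 27, k, 20), (13, m, 40, 27, k, 4), (13, m, 40, 34, p, 20), (13, m, 40, 34, p, 4), (13, n, 13, 27, k, 20), (13, n, 13, 27, k, 4), (13, n, 13, 34, p, 20), (13, n, 13, 34, p, 4), (13, w, 13, 27, k, 20), (13, w, 13, 27, k, 4), (13, w, 13, 34, p, 20), (13, w, 13, 34, p, 4)}
σ[F != n]: keep tuples satisfying F != n → {(13, k, 19, 27, k, 20), (13, k, 19, 27, k, 4), (13, k, 19, 34, p, 20), (13, k, 19, 34, p, 4), (13, m, 19, 27, k, 20), (13, m, 19, 27, k, 4), (13, m, 19, 34, p, 20), (13, m, 19, 34, p, 4), (13, m, 40, 27, k, 20), (13, m, 40, 27, k, 4), (13, m, 40, 34, p, 20), (13, m, 40, 34, p, 4), (13, w, 13, 27, k, 20), (13, w, 13, 27, k, 4), (13, w, 13, 34, p, 20), (13, w, 13, 34, p, 4)}
Keep only column(s) C, B, G (10 duplicate(s) eliminated): {(20, 13, 13), (20, 19, 13), (20, 40, 13), (4, 13, 13), (4, 19, 13), (4, 40, 13)}

{(20, 13, 13), (20, 19, 13), (20, 40, 13), (4, 13, 13), (4, 19, 13), (4, 40, 13)}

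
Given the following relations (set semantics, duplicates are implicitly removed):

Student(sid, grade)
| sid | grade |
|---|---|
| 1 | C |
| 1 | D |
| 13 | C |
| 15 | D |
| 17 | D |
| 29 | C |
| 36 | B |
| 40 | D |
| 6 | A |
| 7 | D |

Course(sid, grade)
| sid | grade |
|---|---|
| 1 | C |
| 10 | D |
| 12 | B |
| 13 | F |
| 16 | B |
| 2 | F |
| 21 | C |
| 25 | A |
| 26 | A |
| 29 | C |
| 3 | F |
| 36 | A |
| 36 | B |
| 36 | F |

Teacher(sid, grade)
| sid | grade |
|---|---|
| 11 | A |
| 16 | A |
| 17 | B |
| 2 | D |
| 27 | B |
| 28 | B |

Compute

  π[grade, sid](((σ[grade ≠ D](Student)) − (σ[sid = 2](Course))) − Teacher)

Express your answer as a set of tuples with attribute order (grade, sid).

{(A, 6), (B, 36), (C, 1), (C, 13), (C, 29)}

σ[grade ≠ D]: keep tuples satisfying grade ≠ D → {(1, C), (13, C), (29, C), (36, B), (6, A)}
σ[sid = 2]: keep tuples satisfying sid = 2 → {(2, F)}
Set difference of the two operands is {(1, C), (13, C), (29, C), (36, B), (6, A)}.
Set difference of the two operands is {(1, C), (13, C), (29, C), (36, B), (6, A)}.
Keep only column(s) grade, sid: {(A, 6), (B, 36), (C, 1), (C, 13), (C, 29)}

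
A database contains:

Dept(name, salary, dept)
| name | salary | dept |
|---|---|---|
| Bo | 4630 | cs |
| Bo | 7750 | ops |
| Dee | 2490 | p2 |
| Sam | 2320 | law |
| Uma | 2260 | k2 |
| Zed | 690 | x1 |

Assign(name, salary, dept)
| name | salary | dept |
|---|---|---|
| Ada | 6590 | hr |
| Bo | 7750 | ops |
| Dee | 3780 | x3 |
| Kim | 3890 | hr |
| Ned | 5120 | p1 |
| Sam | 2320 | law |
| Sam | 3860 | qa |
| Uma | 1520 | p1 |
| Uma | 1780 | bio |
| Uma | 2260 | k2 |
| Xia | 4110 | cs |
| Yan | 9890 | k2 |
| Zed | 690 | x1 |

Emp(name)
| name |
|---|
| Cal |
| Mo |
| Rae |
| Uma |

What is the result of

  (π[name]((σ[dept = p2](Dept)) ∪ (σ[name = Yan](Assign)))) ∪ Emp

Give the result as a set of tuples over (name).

Apply σ_{dept = p2}; surviving tuples: {(Dee, 2490, p2)}
Apply σ_{name = Yan}; surviving tuples: {(Yan, 9890, k2)}
Taking the union: {(Dee, 2490, p2), (Yan, 9890, k2)}
Keep only column(s) name: {Dee, Yan}
Taking the union: {Cal, Dee, Mo, Rae, Uma, Yan}

{Cal, Dee, Mo, Rae, Uma, Yan}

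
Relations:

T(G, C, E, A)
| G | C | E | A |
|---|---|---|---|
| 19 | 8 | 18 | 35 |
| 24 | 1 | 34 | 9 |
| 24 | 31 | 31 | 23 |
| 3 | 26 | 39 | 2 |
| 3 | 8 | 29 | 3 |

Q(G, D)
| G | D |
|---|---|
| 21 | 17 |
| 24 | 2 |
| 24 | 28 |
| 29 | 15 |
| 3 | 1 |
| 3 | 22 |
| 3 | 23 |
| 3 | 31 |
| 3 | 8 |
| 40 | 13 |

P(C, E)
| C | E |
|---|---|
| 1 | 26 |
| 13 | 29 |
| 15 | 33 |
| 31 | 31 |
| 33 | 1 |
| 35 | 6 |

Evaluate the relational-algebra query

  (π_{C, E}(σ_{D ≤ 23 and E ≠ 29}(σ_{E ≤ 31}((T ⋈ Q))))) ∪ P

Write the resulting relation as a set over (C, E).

{(1, 26), (13, 29), (15, 33), (31, 31), (33, 1), (35, 6)}

Joining T and Q on G yields {(24, 1, 34, 9, 2), (24, 1, 34, 9, 28), (24, 31, 31, 23, 2), (24, 31, 31, 23, 28), (3, 26, 39, 2, 1), (3, 26, 39, 2, 22), (3, 26, 39, 2, 23), (3, 26, 39, 2, 31), (3, 26, 39, 2, 8), (3, 8, 29, 3, 1), (3, 8, 29, 3, 22), (3, 8, 29, 3, 23), (3, 8, 29, 3, 31), (3, 8, 29, 3, 8)}.
σ[E ≤ 31]: keep tuples satisfying E ≤ 31 → {(24, 31, 31, 23, 2), (24, 31, 31, 23, 28), (3, 8, 29, 3, 1), (3, 8, 29, 3, 22), (3, 8, 29, 3, 23), (3, 8, 29, 3, 31), (3, 8, 29, 3, 8)}
σ[D ≤ 23 and E ≠ 29]: keep tuples satisfying D ≤ 23 and E ≠ 29 → {(24, 31, 31, 23, 2)}
Keep only column(s) C, E: {(31, 31)}
Set union of the two operands is {(1, 26), (13, 29), (15, 33), (31, 31), (33, 1), (35, 6)}.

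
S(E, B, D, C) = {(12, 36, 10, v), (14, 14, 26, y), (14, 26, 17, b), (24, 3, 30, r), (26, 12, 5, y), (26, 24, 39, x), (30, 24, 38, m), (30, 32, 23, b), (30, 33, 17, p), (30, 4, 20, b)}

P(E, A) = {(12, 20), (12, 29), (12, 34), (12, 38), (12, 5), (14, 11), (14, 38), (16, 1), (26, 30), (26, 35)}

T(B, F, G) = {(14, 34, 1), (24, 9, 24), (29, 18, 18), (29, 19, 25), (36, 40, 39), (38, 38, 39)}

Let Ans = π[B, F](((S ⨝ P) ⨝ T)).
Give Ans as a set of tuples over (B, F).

S ⋈ P (natural join on E): {(12, 36, 10, v, 20), (12, 36, 10, v, 29), (12, 36, 10, v, 34), (12, 36, 10, v, 38), (12, 36, 10, v, 5), (14, 14, 26, y, 11), (14, 14, 26, y, 38), (14, 26, 17, b, 11), (14, 26, 17, b, 38), (26, 12, 5, y, 30), (26, 12, 5, y, 35), (26, 24, 39, x, 30), (26, 24, 39, x, 35)}
(S ⨝ P) ⋈ T (natural join on B): {(12, 36, 10, v, 20, 40, 39), (12, 36, 10, v, 29, 40, 39), (12, 36, 10, v, 34, 40, 39), (12, 36, 10, v, 38, 40, 39), (12, 36, 10, v, 5, 40, 39), (14, 14, 26, y, 11, 34, 1), (14, 14, 26, y, 38, 34, 1), (26, 24, 39, x, 30, 9, 24), (26, 24, 39, x, 35, 9, 24)}
π[B, F]: project onto (B, F) (6 duplicate(s) eliminated) → {(14, 34), (24, 9), (36, 40)}

{(14, 34), (24, 9), (36, 40)}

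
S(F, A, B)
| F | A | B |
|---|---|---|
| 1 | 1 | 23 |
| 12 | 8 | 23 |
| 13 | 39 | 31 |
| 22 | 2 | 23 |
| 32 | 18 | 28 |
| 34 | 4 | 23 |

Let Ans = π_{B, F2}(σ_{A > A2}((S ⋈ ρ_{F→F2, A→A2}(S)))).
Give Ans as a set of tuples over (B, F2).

{(23, 1), (23, 22), (23, 34)}

ρ[F→F2, A→A2]: schema becomes (F2, A2, B); tuples unchanged.
Natural join on B: {(1, 1, 23, 1, 1), (1, 1, 23, 12, 8), (1, 1, 23, 22, 2), (1, 1, 23, 34, 4), (12, 8, 23, 1, 1), (12, 8, 23, 12, 8), (12, 8, 23, 22, 2), (12, 8, 23, 34, 4), (13, 39, 31, 13, 39), (22, 2, 23, 1, 1), (22, 2, 23, 12, 8), (22, 2, 23, 22, 2), (22, 2, 23, 34, 4), (32, 18, 28, 32, 18), (34, 4, 23, 1, 1), (34, 4, 23, 12, 8), (34, 4, 23, 22, 2), (34, 4, 23, 34, 4)}
Filtering on A > A2 leaves {(12, 8, 23, 1, 1), (12, 8, 23, 22, 2), (12, 8, 23, 34, 4), (22, 2, 23, 1, 1), (34, 4, 23, 1, 1), (34, 4, 23, 22, 2)}.
Keep only column(s) B, F2 (3 duplicate(s) eliminated): {(23, 1), (23, 22), (23, 34)}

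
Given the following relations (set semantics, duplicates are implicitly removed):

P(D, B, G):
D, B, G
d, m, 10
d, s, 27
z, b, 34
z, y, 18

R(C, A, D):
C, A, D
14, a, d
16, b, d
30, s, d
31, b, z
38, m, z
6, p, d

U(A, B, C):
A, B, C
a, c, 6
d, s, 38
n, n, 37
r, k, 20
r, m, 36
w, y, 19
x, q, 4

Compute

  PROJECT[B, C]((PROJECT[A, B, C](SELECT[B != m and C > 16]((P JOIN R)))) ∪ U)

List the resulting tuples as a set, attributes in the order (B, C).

Natural join on D: {(d, m, 10, 14, a), (d, m, 10, 16, b), (d, m, 10, 30, s), (d, m, 10, 6, p), (d, s, 27, 14, a), (d, s, 27, 16, b), (d, s, 27, 30, s), (d, s, 27, 6, p), (z, b, 34, 31, b), (z, b, 34, 38, m), (z, y, 18, 31, b), (z, y, 18, 38, m)}
Selection B != m and C > 16: {(d, s, 27, 30, s), (z, b, 34, 31, b), (z, b, 34, 38, m), (z, y, 18, 31, b), (z, y, 18, 38, m)}
Projecting to A, B, C: {(b, b, 31), (b, y, 31), (m, b, 38), (m, y, 38), (s, s, 30)}
Set union of the two operands is {(a, c, 6), (b, b, 31), (b, y, 31), (d, s, 38), (m, b, 38), (m, y, 38), (n, n, 37), (r, k, 20), (r, m, 36), (s, s, 30), (w, y, 19), (x, q, 4)}.
Projecting to B, C: {(b, 31), (b, 38), (c, 6), (k, 20), (m, 36), (n, 37), (q, 4), (s, 30), (s, 38), (y, 19), (y, 31), (y, 38)}

{(b, 31), (b, 38), (c, 6), (k, 20), (m, 36), (n, 37), (q, 4), (s, 30), (s, 38), (y, 19), (y, 31), (y, 38)}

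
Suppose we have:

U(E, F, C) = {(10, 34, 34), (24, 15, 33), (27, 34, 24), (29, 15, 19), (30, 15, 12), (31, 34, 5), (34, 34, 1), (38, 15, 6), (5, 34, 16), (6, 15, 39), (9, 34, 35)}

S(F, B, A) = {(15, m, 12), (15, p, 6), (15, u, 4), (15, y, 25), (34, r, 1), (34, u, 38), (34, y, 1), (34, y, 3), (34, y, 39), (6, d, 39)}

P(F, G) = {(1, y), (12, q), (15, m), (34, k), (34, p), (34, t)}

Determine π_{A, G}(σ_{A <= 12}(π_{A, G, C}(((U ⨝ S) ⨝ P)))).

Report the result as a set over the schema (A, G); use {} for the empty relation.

{(1, k), (1, p), (1, t), (12, m), (3, k), (3, p), (3, t), (4, m), (6, m)}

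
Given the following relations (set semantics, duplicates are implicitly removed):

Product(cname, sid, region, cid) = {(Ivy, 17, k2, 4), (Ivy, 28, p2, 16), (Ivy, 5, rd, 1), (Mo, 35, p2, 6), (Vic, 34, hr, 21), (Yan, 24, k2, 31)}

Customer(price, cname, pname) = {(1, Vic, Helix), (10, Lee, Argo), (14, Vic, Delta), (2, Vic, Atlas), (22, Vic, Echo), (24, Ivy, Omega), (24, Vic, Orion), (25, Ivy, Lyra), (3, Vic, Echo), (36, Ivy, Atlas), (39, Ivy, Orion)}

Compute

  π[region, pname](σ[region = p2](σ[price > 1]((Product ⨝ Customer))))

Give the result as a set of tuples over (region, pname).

{(p2, Atlas), (p2, Lyra), (p2, Omega), (p2, Orion)}

Natural join on cname: {(Ivy, 17, k2, 4, 24, Omega), (Ivy, 17, k2, 4, 25, Lyra), (Ivy, 17, k2, 4, 36, Atlas), (Ivy, 17, k2, 4, 39, Orion), (Ivy, 28, p2, 16, 24, Omega), (Ivy, 28, p2, 16, 25, Lyra), (Ivy, 28, p2, 16, 36, Atlas), (Ivy, 28, p2, 16, 39, Orion), (Ivy, 5, rd, 1, 24, Omega), (Ivy, 5, rd, 1, 25, Lyra), (Ivy, 5, rd, 1, 36, Atlas), (Ivy, 5, rd, 1, 39, Orion), (Vic, 34, hr, 21, 1, Helix), (Vic, 34, hr, 21, 14, Delta), (Vic, 34, hr, 21, 2, Atlas), (Vic, 34, hr, 21, 22, Echo), (Vic, 34, hr, 21, 24, Orion), (Vic, 34, hr, 21, 3, Echo)}
σ[price > 1]: keep tuples satisfying price > 1 → {(Ivy, 17, k2, 4, 24, Omega), (Ivy, 17, k2, 4, 25, Lyra), (Ivy, 17, k2, 4, 36, Atlas), (Ivy, 17, k2, 4, 39, Orion), (Ivy, 28, p2, 16, 24, Omega), (Ivy, 28, p2, 16, 25, Lyra), (Ivy, 28, p2, 16, 36, Atlas), (Ivy, 28, p2, 16, 39, Orion), (Ivy, 5, rd, 1, 24, Omega), (Ivy, 5, rd, 1, 25, Lyra), (Ivy, 5, rd, 1, 36, Atlas), (Ivy, 5, rd, 1, 39, Orion), (Vic, 34, hr, 21, 14, Delta), (Vic, 34, hr, 21, 2, Atlas), (Vic, 34, hr, 21, 22, Echo), (Vic, 34, hr, 21, 24, Orion), (Vic, 34, hr, 21, 3, Echo)}
σ[region = p2]: keep tuples satisfying region = p2 → {(Ivy, 28, p2, 16, 24, Omega), (Ivy, 28, p2, 16, 25, Lyra), (Ivy, 28, p2, 16, 36, Atlas), (Ivy, 28, p2, 16, 39, Orion)}
π_{region, pname} gives {(p2, Atlas), (p2, Lyra), (p2, Omega), (p2, Orion)}.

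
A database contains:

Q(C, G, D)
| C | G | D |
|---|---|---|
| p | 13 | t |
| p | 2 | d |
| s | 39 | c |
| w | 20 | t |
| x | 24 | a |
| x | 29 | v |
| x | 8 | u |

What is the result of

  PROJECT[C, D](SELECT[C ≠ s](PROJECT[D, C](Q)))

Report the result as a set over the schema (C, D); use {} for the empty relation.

Projecting to D, C: {(a, x), (c, s), (d, p), (t, p), (t, w), (u, x), (v, x)}
Selection C ≠ s: {(a, x), (d, p), (t, p), (t, w), (u, x), (v, x)}
Projecting to C, D: {(p, d), (p, t), (w, t), (x, a), (x, u), (x, v)}

{(p, d), (p, t), (w, t), (x, a), (x, u), (x, v)}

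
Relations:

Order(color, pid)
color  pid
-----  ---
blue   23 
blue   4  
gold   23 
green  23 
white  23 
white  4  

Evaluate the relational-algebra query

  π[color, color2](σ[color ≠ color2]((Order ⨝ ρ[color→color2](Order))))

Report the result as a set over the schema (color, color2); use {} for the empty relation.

ρ[color→color2]: schema becomes (color2, pid); tuples unchanged.
Order ⋈ ρ[color→color2](Order) (natural join on pid): {(blue, 23, blue), (blue, 23, gold), (blue, 23, green), (blue, 23, white), (blue, 4, blue), (blue, 4, white), (gold, 23, blue), (gold, 23, gold), (gold, 23, green), (gold, 23, white), (green, 23, blue), (green, 23, gold), (green, 23, green), (green, 23, white), (white, 23, blue), (white, 23, gold), (white, 23, green), (white, 23, white), (white, 4, blue), (white, 4, white)}
σ[color ≠ color2]: keep tuples satisfying color ≠ color2 → {(blue, 23, gold), (blue, 23, green), (blue, 23, white), (blue, 4, white), (gold, 23, blue), (gold, 23, green), (gold, 23, white), (green, 23, blue), (green, 23, gold), (green, 23, white), (white, 23, blue), (white, 23, gold), (white, 23, green), (white, 4, blue)}
Projecting to color, color2 (2 duplicate(s) eliminated): {(blue, gold), (blue, green), (blue, white), (gold, blue), (gold, green), (gold, white), (green, blue), (green, gold), (green, white), (white, blue), (white, gold), (white, green)}

{(blue, gold), (blue, green), (blue, white), (gold, blue), (gold, green), (gold, white), (green, blue), (green, gold), (green, white), (white, blue), (white, gold), (white, green)}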